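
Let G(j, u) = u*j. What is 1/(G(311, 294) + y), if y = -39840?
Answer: 1/51594 ≈ 1.9382e-5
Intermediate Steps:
G(j, u) = j*u
1/(G(311, 294) + y) = 1/(311*294 - 39840) = 1/(91434 - 39840) = 1/51594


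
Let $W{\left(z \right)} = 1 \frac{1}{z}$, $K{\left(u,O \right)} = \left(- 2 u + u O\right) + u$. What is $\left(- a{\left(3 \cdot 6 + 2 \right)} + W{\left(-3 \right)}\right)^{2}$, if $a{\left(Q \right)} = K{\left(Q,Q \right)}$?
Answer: $\frac{1301881}{9} \approx 1.4465 \cdot 10^{5}$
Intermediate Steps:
$K{\left(u,O \right)} = - u + O u$ ($K{\left(u,O \right)} = \left(- 2 u + O u\right) + u = - u + O u$)
$a{\left(Q \right)} = Q \left(-1 + Q\right)$
$W{\left(z \right)} = \frac{1}{z}$
$\left(- a{\left(3 \cdot 6 + 2 \right)} + W{\left(-3 \right)}\right)^{2} = \left(- \left(3 \cdot 6 + 2\right) \left(-1 + \left(3 \cdot 6 + 2\right)\right) + \frac{1}{-3}\right)^{2} = \left(- \left(18 + 2\right) \left(-1 + \left(18 + 2\right)\right) - \frac{1}{3}\right)^{2} = \left(- 20 \left(-1 + 20\right) - \frac{1}{3}\right)^{2} = \left(- 20 \cdot 19 - \frac{1}{3}\right)^{2} = \left(\left(-1\right) 380 - \frac{1}{3}\right)^{2} = \left(-380 - \frac{1}{3}\right)^{2} = \left(- \frac{1141}{3}\right)^{2} = \frac{1301881}{9}$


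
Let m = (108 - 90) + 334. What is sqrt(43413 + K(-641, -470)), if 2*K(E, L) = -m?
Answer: sqrt(43237) ≈ 207.94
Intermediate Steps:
m = 352 (m = 18 + 334 = 352)
K(E, L) = -176 (K(E, L) = (-1*352)/2 = (1/2)*(-352) = -176)
sqrt(43413 + K(-641, -470)) = sqrt(43413 - 176) = sqrt(43237)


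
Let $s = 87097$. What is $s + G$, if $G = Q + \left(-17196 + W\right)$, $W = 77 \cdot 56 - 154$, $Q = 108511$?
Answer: $182570$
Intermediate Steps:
$W = 4158$ ($W = 4312 - 154 = 4158$)
$G = 95473$ ($G = 108511 + \left(-17196 + 4158\right) = 108511 - 13038 = 95473$)
$s + G = 87097 + 95473 = 182570$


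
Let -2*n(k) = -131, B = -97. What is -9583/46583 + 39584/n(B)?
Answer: 99638583/164929 ≈ 604.13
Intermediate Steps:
n(k) = 131/2 (n(k) = -1/2*(-131) = 131/2)
-9583/46583 + 39584/n(B) = -9583/46583 + 39584/(131/2) = -9583*1/46583 + 39584*(2/131) = -259/1259 + 79168/131 = 99638583/164929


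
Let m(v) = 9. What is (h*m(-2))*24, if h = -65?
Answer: -14040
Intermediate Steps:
(h*m(-2))*24 = -65*9*24 = -585*24 = -14040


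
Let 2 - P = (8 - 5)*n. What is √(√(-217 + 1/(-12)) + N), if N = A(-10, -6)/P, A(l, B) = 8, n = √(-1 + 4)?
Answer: √6*√(-48 - I*√7815*(2 - 3*√3))/(6*√(-2 + 3*√3)) ≈ 2.4942 + 2.9536*I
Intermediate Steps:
n = √3 ≈ 1.7320
P = 2 - 3*√3 (P = 2 - (8 - 5)*√3 = 2 - 3*√3 ≈ -3.1962)
N = 8/(2 - 3*√3) ≈ -2.5030
√(√(-217 + 1/(-12)) + N) = √(√(-217 + 1/(-12)) + (-16/23 - 24*√3/23)) = √(√(-217 - 1/12) + (-16/23 - 24*√3/23)) = √(√(-2605/12) + (-16/23 - 24*√3/23)) = √(I*√7815/6 + (-16/23 - 24*√3/23)) = √(-16/23 - 24*√3/23 + I*√7815/6)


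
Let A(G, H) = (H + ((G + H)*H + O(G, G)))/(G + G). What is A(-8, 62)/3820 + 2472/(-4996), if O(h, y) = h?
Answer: -21010629/38169440 ≈ -0.55046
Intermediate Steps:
A(G, H) = (G + H + H*(G + H))/(2*G) (A(G, H) = (H + ((G + H)*H + G))/(G + G) = (H + (H*(G + H) + G))/((2*G)) = (H + (G + H*(G + H)))*(1/(2*G)) = (G + H + H*(G + H))*(1/(2*G)) = (G + H + H*(G + H))/(2*G))
A(-8, 62)/3820 + 2472/(-4996) = ((½)*(-8 + 62 + 62² - 8*62)/(-8))/3820 + 2472/(-4996) = ((½)*(-⅛)*(-8 + 62 + 3844 - 496))*(1/3820) + 2472*(-1/4996) = ((½)*(-⅛)*3402)*(1/3820) - 618/1249 = -1701/8*1/3820 - 618/1249 = -1701/30560 - 618/1249 = -21010629/38169440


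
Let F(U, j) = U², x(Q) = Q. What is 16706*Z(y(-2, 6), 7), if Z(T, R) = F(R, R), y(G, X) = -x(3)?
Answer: 818594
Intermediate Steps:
y(G, X) = -3 (y(G, X) = -1*3 = -3)
Z(T, R) = R²
16706*Z(y(-2, 6), 7) = 16706*7² = 16706*49 = 818594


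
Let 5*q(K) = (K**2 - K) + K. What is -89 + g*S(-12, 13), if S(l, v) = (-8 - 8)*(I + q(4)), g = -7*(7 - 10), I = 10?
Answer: -22621/5 ≈ -4524.2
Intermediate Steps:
g = 21 (g = -7*(-3) = 21)
q(K) = K**2/5 (q(K) = ((K**2 - K) + K)/5 = K**2/5)
S(l, v) = -1056/5 (S(l, v) = (-8 - 8)*(10 + (1/5)*4**2) = -16*(10 + (1/5)*16) = -16*(10 + 16/5) = -16*66/5 = -1056/5)
-89 + g*S(-12, 13) = -89 + 21*(-1056/5) = -89 - 22176/5 = -22621/5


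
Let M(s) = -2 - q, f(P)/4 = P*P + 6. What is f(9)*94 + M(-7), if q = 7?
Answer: 32703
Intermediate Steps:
f(P) = 24 + 4*P² (f(P) = 4*(P*P + 6) = 4*(P² + 6) = 4*(6 + P²) = 24 + 4*P²)
M(s) = -9 (M(s) = -2 - 1*7 = -2 - 7 = -9)
f(9)*94 + M(-7) = (24 + 4*9²)*94 - 9 = (24 + 4*81)*94 - 9 = (24 + 324)*94 - 9 = 348*94 - 9 = 32712 - 9 = 32703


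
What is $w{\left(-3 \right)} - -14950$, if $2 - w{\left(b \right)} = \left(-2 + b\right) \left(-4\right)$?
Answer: $14932$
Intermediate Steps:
$w{\left(b \right)} = -6 + 4 b$ ($w{\left(b \right)} = 2 - \left(-2 + b\right) \left(-4\right) = 2 - \left(8 - 4 b\right) = 2 + \left(-8 + 4 b\right) = -6 + 4 b$)
$w{\left(-3 \right)} - -14950 = \left(-6 + 4 \left(-3\right)\right) - -14950 = \left(-6 - 12\right) + 14950 = -18 + 14950 = 14932$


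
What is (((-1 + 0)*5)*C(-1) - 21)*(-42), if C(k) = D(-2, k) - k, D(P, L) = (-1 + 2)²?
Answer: 1302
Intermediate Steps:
D(P, L) = 1 (D(P, L) = 1² = 1)
C(k) = 1 - k
(((-1 + 0)*5)*C(-1) - 21)*(-42) = (((-1 + 0)*5)*(1 - 1*(-1)) - 21)*(-42) = ((-1*5)*(1 + 1) - 21)*(-42) = (-5*2 - 21)*(-42) = (-10 - 21)*(-42) = -31*(-42) = 1302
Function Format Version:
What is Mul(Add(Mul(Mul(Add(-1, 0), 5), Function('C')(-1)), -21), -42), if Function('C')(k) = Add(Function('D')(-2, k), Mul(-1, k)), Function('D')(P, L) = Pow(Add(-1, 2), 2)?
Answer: 1302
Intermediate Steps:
Function('D')(P, L) = 1 (Function('D')(P, L) = Pow(1, 2) = 1)
Function('C')(k) = Add(1, Mul(-1, k))
Mul(Add(Mul(Mul(Add(-1, 0), 5), Function('C')(-1)), -21), -42) = Mul(Add(Mul(Mul(Add(-1, 0), 5), Add(1, Mul(-1, -1))), -21), -42) = Mul(Add(Mul(Mul(-1, 5), Add(1, 1)), -21), -42) = Mul(Add(Mul(-5, 2), -21), -42) = Mul(Add(-10, -21), -42) = Mul(-31, -42) = 1302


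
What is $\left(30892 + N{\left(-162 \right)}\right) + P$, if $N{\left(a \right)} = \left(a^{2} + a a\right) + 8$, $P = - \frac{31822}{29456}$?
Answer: $\frac{175446079}{2104} \approx 83387.0$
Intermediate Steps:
$P = - \frac{2273}{2104}$ ($P = \left(-31822\right) \frac{1}{29456} = - \frac{2273}{2104} \approx -1.0803$)
$N{\left(a \right)} = 8 + 2 a^{2}$ ($N{\left(a \right)} = \left(a^{2} + a^{2}\right) + 8 = 2 a^{2} + 8 = 8 + 2 a^{2}$)
$\left(30892 + N{\left(-162 \right)}\right) + P = \left(30892 + \left(8 + 2 \left(-162\right)^{2}\right)\right) - \frac{2273}{2104} = \left(30892 + \left(8 + 2 \cdot 26244\right)\right) - \frac{2273}{2104} = \left(30892 + \left(8 + 52488\right)\right) - \frac{2273}{2104} = \left(30892 + 52496\right) - \frac{2273}{2104} = 83388 - \frac{2273}{2104} = \frac{175446079}{2104}$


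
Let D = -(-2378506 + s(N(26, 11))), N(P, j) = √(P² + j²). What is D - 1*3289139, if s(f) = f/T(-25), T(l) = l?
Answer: -910633 + √797/25 ≈ -9.1063e+5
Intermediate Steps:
s(f) = -f/25 (s(f) = f/(-25) = f*(-1/25) = -f/25)
D = 2378506 + √797/25 (D = -(-2378506 - √(26² + 11²)/25) = -(-2378506 - √(676 + 121)/25) = -(-2378506 - √797/25) = 2378506 + √797/25 ≈ 2.3785e+6)
D - 1*3289139 = (2378506 + √797/25) - 1*3289139 = (2378506 + √797/25) - 3289139 = -910633 + √797/25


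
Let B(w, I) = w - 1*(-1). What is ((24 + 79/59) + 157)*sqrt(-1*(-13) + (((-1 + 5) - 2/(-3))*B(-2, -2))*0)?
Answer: 10758*sqrt(13)/59 ≈ 657.43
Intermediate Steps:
B(w, I) = 1 + w (B(w, I) = w + 1 = 1 + w)
((24 + 79/59) + 157)*sqrt(-1*(-13) + (((-1 + 5) - 2/(-3))*B(-2, -2))*0) = ((24 + 79/59) + 157)*sqrt(-1*(-13) + (((-1 + 5) - 2/(-3))*(1 - 2))*0) = ((24 + 79*(1/59)) + 157)*sqrt(13 + ((4 - 2*(-1/3))*(-1))*0) = ((24 + 79/59) + 157)*sqrt(13 + ((4 + 2/3)*(-1))*0) = (1495/59 + 157)*sqrt(13 + ((14/3)*(-1))*0) = 10758*sqrt(13 - 14/3*0)/59 = 10758*sqrt(13 + 0)/59 = 10758*sqrt(13)/59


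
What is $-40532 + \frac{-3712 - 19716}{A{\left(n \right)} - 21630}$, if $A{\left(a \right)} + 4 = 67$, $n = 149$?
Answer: $- \frac{874130216}{21567} \approx -40531.0$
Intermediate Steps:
$A{\left(a \right)} = 63$ ($A{\left(a \right)} = -4 + 67 = 63$)
$-40532 + \frac{-3712 - 19716}{A{\left(n \right)} - 21630} = -40532 + \frac{-3712 - 19716}{63 - 21630} = -40532 - \frac{23428}{-21567} = -40532 - - \frac{23428}{21567} = -40532 + \frac{23428}{21567} = - \frac{874130216}{21567}$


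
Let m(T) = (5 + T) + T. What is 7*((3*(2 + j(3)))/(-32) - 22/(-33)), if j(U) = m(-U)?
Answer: 385/96 ≈ 4.0104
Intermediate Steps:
m(T) = 5 + 2*T
j(U) = 5 - 2*U (j(U) = 5 + 2*(-U) = 5 - 2*U)
7*((3*(2 + j(3)))/(-32) - 22/(-33)) = 7*((3*(2 + (5 - 2*3)))/(-32) - 22/(-33)) = 7*((3*(2 + (5 - 6)))*(-1/32) - 22*(-1/33)) = 7*((3*(2 - 1))*(-1/32) + ⅔) = 7*((3*1)*(-1/32) + ⅔) = 7*(3*(-1/32) + ⅔) = 7*(-3/32 + ⅔) = 7*(55/96) = 385/96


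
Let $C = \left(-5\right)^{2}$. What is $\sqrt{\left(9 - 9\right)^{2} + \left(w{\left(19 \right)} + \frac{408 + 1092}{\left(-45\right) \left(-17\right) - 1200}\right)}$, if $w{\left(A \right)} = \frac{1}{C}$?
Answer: $\frac{i \sqrt{71659}}{145} \approx 1.8462 i$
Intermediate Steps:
$C = 25$
$w{\left(A \right)} = \frac{1}{25}$
$\sqrt{\left(9 - 9\right)^{2} + \left(w{\left(19 \right)} + \frac{408 + 1092}{\left(-45\right) \left(-17\right) - 1200}\right)} = \sqrt{\left(9 - 9\right)^{2} + \left(\frac{1}{25} + \frac{408 + 1092}{\left(-45\right) \left(-17\right) - 1200}\right)} = \sqrt{0^{2} + \left(\frac{1}{25} + \frac{1500}{765 - 1200}\right)} = \sqrt{0 + \left(\frac{1}{25} + \frac{1500}{-435}\right)} = \sqrt{0 + \left(\frac{1}{25} + 1500 \left(- \frac{1}{435}\right)\right)} = \sqrt{0 + \left(\frac{1}{25} - \frac{100}{29}\right)} = \sqrt{0 - \frac{2471}{725}} = \sqrt{- \frac{2471}{725}} = \frac{i \sqrt{71659}}{145}$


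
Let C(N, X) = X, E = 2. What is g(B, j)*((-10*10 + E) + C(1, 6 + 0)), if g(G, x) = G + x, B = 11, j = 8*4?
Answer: -3956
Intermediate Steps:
j = 32
g(B, j)*((-10*10 + E) + C(1, 6 + 0)) = (11 + 32)*((-10*10 + 2) + (6 + 0)) = 43*((-100 + 2) + 6) = 43*(-98 + 6) = 43*(-92) = -3956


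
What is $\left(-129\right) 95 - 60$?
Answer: $-12315$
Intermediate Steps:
$\left(-129\right) 95 - 60 = -12255 - 60 = -12315$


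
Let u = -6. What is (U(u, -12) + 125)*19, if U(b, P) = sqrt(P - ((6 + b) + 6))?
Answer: 2375 + 57*I*sqrt(2) ≈ 2375.0 + 80.61*I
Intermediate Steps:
U(b, P) = sqrt(-12 + P - b) (U(b, P) = sqrt(P - (12 + b)) = sqrt(P + (-12 - b)) = sqrt(-12 + P - b))
(U(u, -12) + 125)*19 = (sqrt(-12 - 12 - 1*(-6)) + 125)*19 = (sqrt(-12 - 12 + 6) + 125)*19 = (sqrt(-18) + 125)*19 = (3*I*sqrt(2) + 125)*19 = (125 + 3*I*sqrt(2))*19 = 2375 + 57*I*sqrt(2)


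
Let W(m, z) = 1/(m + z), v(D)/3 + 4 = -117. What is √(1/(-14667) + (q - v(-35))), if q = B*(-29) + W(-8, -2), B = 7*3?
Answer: I*√5294126544990/146670 ≈ 15.688*I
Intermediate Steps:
v(D) = -363 (v(D) = -12 + 3*(-117) = -12 - 351 = -363)
B = 21
q = -6091/10 (q = 21*(-29) + 1/(-8 - 2) = -609 + 1/(-10) = -609 - ⅒ = -6091/10 ≈ -609.10)
√(1/(-14667) + (q - v(-35))) = √(1/(-14667) + (-6091/10 - 1*(-363))) = √(-1/14667 + (-6091/10 + 363)) = √(-1/14667 - 2461/10) = √(-36095497/146670) = I*√5294126544990/146670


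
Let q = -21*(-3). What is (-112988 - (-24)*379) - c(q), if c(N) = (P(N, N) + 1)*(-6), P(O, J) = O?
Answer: -103508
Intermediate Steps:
q = 63
c(N) = -6 - 6*N (c(N) = (N + 1)*(-6) = (1 + N)*(-6) = -6 - 6*N)
(-112988 - (-24)*379) - c(q) = (-112988 - (-24)*379) - (-6 - 6*63) = (-112988 - 1*(-9096)) - (-6 - 378) = (-112988 + 9096) - 1*(-384) = -103892 + 384 = -103508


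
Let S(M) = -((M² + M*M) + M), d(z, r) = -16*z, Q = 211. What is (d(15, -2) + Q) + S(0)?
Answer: -29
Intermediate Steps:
S(M) = -M - 2*M² (S(M) = -((M² + M²) + M) = -(2*M² + M) = -(M + 2*M²) = -M - 2*M²)
(d(15, -2) + Q) + S(0) = (-16*15 + 211) - 1*0*(1 + 2*0) = (-240 + 211) - 1*0*(1 + 0) = -29 - 1*0*1 = -29 + 0 = -29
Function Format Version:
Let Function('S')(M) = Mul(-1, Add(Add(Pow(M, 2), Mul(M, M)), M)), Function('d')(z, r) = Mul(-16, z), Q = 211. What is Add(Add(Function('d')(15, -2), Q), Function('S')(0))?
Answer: -29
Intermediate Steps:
Function('S')(M) = Add(Mul(-1, M), Mul(-2, Pow(M, 2))) (Function('S')(M) = Mul(-1, Add(Add(Pow(M, 2), Pow(M, 2)), M)) = Mul(-1, Add(Mul(2, Pow(M, 2)), M)) = Mul(-1, Add(M, Mul(2, Pow(M, 2)))) = Add(Mul(-1, M), Mul(-2, Pow(M, 2))))
Add(Add(Function('d')(15, -2), Q), Function('S')(0)) = Add(Add(Mul(-16, 15), 211), Mul(-1, 0, Add(1, Mul(2, 0)))) = Add(Add(-240, 211), Mul(-1, 0, Add(1, 0))) = Add(-29, Mul(-1, 0, 1)) = Add(-29, 0) = -29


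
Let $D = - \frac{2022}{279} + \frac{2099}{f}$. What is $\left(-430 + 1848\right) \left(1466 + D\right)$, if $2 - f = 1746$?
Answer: $\frac{167609591581}{81096} \approx 2.0668 \cdot 10^{6}$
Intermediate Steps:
$f = -1744$ ($f = 2 - 1746 = -1744$)
$D = - \frac{1370663}{162192}$ ($D = - \frac{2022}{279} + \frac{2099}{-1744} = \left(-2022\right) \frac{1}{279} + 2099 \left(- \frac{1}{1744}\right) = - \frac{674}{93} - \frac{2099}{1744} = - \frac{1370663}{162192} \approx -8.4509$)
$\left(-430 + 1848\right) \left(1466 + D\right) = \left(-430 + 1848\right) \left(1466 - \frac{1370663}{162192}\right) = 1418 \cdot \frac{236402809}{162192} = \frac{167609591581}{81096}$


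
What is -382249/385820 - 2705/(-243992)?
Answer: -23055513727/23534248360 ≈ -0.97966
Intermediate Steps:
-382249/385820 - 2705/(-243992) = -382249*1/385820 - 2705*(-1/243992) = -382249/385820 + 2705/243992 = -23055513727/23534248360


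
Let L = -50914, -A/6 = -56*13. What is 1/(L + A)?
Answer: -1/46546 ≈ -2.1484e-5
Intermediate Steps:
A = 4368 (A = -(-336)*13 = -6*(-728) = 4368)
1/(L + A) = 1/(-50914 + 4368) = 1/(-46546) = -1/46546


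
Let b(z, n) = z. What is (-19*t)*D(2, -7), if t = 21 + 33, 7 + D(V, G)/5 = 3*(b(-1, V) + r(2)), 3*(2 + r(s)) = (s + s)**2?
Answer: 0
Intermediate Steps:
r(s) = -2 + 4*s**2/3 (r(s) = -2 + (s + s)**2/3 = -2 + (2*s)**2/3 = -2 + (4*s**2)/3 = -2 + 4*s**2/3)
D(V, G) = 0 (D(V, G) = -35 + 5*(3*(-1 + (-2 + (4/3)*2**2))) = -35 + 5*(3*(-1 + (-2 + (4/3)*4))) = -35 + 5*(3*(-1 + (-2 + 16/3))) = -35 + 5*(3*(-1 + 10/3)) = -35 + 5*(3*(7/3)) = -35 + 5*7 = -35 + 35 = 0)
t = 54
(-19*t)*D(2, -7) = -19*54*0 = -1026*0 = 0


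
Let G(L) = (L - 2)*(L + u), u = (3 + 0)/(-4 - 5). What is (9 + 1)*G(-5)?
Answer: 1120/3 ≈ 373.33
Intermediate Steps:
u = -1/3 (u = 3/(-9) = 3*(-1/9) = -1/3 ≈ -0.33333)
G(L) = (-2 + L)*(-1/3 + L) (G(L) = (L - 2)*(L - 1/3) = (-2 + L)*(-1/3 + L))
(9 + 1)*G(-5) = (9 + 1)*(2/3 + (-5)**2 - 7/3*(-5)) = 10*(2/3 + 25 + 35/3) = 10*(112/3) = 1120/3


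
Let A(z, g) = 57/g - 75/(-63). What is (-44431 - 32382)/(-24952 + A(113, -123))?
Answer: 66135993/21483046 ≈ 3.0785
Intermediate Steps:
A(z, g) = 25/21 + 57/g (A(z, g) = 57/g - 75*(-1/63) = 57/g + 25/21 = 25/21 + 57/g)
(-44431 - 32382)/(-24952 + A(113, -123)) = (-44431 - 32382)/(-24952 + (25/21 + 57/(-123))) = -76813/(-24952 + (25/21 + 57*(-1/123))) = -76813/(-24952 + (25/21 - 19/41)) = -76813/(-24952 + 626/861) = -76813/(-21483046/861) = -76813*(-861/21483046) = 66135993/21483046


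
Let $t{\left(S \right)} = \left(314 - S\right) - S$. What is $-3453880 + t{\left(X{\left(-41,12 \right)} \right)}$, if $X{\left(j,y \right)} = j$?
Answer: $-3453484$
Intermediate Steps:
$t{\left(S \right)} = 314 - 2 S$
$-3453880 + t{\left(X{\left(-41,12 \right)} \right)} = -3453880 + \left(314 - -82\right) = -3453880 + \left(314 + 82\right) = -3453880 + 396 = -3453484$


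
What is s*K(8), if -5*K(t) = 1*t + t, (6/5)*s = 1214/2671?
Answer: -9712/8013 ≈ -1.2120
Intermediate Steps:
s = 3035/8013 (s = 5*(1214/2671)/6 = 5*(1214*(1/2671))/6 = (⅚)*(1214/2671) = 3035/8013 ≈ 0.37876)
K(t) = -2*t/5 (K(t) = -(1*t + t)/5 = -(t + t)/5 = -2*t/5)
s*K(8) = 3035*(-⅖*8)/8013 = (3035/8013)*(-16/5) = -9712/8013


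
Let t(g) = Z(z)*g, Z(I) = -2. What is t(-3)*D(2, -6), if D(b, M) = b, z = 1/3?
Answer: 12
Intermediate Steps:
z = 1/3 ≈ 0.33333
t(g) = -2*g
t(-3)*D(2, -6) = -2*(-3)*2 = 6*2 = 12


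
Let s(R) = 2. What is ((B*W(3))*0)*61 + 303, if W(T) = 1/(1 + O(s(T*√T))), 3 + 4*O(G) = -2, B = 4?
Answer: 303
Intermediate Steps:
O(G) = -5/4 (O(G) = -¾ + (¼)*(-2) = -¾ - ½ = -5/4)
W(T) = -4 (W(T) = 1/(1 - 5/4) = 1/(-¼) = -4)
((B*W(3))*0)*61 + 303 = ((4*(-4))*0)*61 + 303 = -16*0*61 + 303 = 0*61 + 303 = 0 + 303 = 303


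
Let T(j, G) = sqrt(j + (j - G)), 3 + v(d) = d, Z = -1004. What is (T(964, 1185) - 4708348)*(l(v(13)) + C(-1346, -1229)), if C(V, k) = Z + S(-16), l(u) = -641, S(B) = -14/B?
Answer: 15482225311/2 - 13153*sqrt(743)/8 ≈ 7.7411e+9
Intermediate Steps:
v(d) = -3 + d
T(j, G) = sqrt(-G + 2*j)
C(V, k) = -8025/8 (C(V, k) = -1004 - 14/(-16) = -1004 - 14*(-1/16) = -1004 + 7/8 = -8025/8)
(T(964, 1185) - 4708348)*(l(v(13)) + C(-1346, -1229)) = (sqrt(-1*1185 + 2*964) - 4708348)*(-641 - 8025/8) = (sqrt(-1185 + 1928) - 4708348)*(-13153/8) = (sqrt(743) - 4708348)*(-13153/8) = (-4708348 + sqrt(743))*(-13153/8) = 15482225311/2 - 13153*sqrt(743)/8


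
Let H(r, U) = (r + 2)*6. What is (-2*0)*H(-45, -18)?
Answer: 0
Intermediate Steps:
H(r, U) = 12 + 6*r (H(r, U) = (2 + r)*6 = 12 + 6*r)
(-2*0)*H(-45, -18) = (-2*0)*(12 + 6*(-45)) = 0*(12 - 270) = 0*(-258) = 0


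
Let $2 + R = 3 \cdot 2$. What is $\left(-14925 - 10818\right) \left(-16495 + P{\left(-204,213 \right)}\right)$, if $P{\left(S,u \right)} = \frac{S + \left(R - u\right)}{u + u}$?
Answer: $\frac{60301115423}{142} \approx 4.2466 \cdot 10^{8}$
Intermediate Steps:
$R = 4$ ($R = -2 + 3 \cdot 2 = -2 + 6 = 4$)
$P{\left(S,u \right)} = \frac{4 + S - u}{2 u}$ ($P{\left(S,u \right)} = \frac{S - \left(-4 + u\right)}{u + u} = \frac{4 + S - u}{2 u}$)
$\left(-14925 - 10818\right) \left(-16495 + P{\left(-204,213 \right)}\right) = \left(-14925 - 10818\right) \left(-16495 + \frac{4 - 204 - 213}{2 \cdot 213}\right) = - 25743 \left(-16495 + \frac{1}{2} \cdot \frac{1}{213} \left(4 - 204 - 213\right)\right) = - 25743 \left(-16495 + \frac{1}{2} \cdot \frac{1}{213} \left(-413\right)\right) = - 25743 \left(-16495 - \frac{413}{426}\right) = \left(-25743\right) \left(- \frac{7027283}{426}\right) = \frac{60301115423}{142}$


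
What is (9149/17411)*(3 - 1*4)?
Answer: -9149/17411 ≈ -0.52547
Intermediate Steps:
(9149/17411)*(3 - 1*4) = (9149*(1/17411))*(3 - 4) = (9149/17411)*(-1) = -9149/17411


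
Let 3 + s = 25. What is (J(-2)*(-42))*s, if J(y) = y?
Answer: 1848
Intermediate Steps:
s = 22 (s = -3 + 25 = 22)
(J(-2)*(-42))*s = -2*(-42)*22 = 84*22 = 1848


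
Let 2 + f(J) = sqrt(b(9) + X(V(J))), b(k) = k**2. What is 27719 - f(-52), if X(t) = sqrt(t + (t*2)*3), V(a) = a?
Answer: 27721 - sqrt(81 + 2*I*sqrt(91)) ≈ 27712.0 - 1.0528*I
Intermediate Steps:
X(t) = sqrt(7)*sqrt(t) (X(t) = sqrt(t + (2*t)*3) = sqrt(t + 6*t) = sqrt(7*t) = sqrt(7)*sqrt(t))
f(J) = -2 + sqrt(81 + sqrt(7)*sqrt(J)) (f(J) = -2 + sqrt(9**2 + sqrt(7)*sqrt(J)) = -2 + sqrt(81 + sqrt(7)*sqrt(J)))
27719 - f(-52) = 27719 - (-2 + sqrt(81 + sqrt(7)*sqrt(-52))) = 27719 - (-2 + sqrt(81 + sqrt(7)*(2*I*sqrt(13)))) = 27719 - (-2 + sqrt(81 + 2*I*sqrt(91))) = 27719 + (2 - sqrt(81 + 2*I*sqrt(91))) = 27721 - sqrt(81 + 2*I*sqrt(91))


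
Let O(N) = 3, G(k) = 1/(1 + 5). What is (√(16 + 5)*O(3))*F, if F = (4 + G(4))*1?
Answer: 25*√21/2 ≈ 57.282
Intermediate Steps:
G(k) = ⅙ (G(k) = 1/6 = ⅙)
F = 25/6 (F = (4 + ⅙)*1 = (25/6)*1 = 25/6 ≈ 4.1667)
(√(16 + 5)*O(3))*F = (√(16 + 5)*3)*(25/6) = (√21*3)*(25/6) = (3*√21)*(25/6) = 25*√21/2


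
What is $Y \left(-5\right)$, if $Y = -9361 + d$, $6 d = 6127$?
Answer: $\frac{250195}{6} \approx 41699.0$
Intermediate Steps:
$d = \frac{6127}{6}$ ($d = \frac{1}{6} \cdot 6127 = \frac{6127}{6} \approx 1021.2$)
$Y = - \frac{50039}{6}$ ($Y = -9361 + \frac{6127}{6} = - \frac{50039}{6} \approx -8339.8$)
$Y \left(-5\right) = \left(- \frac{50039}{6}\right) \left(-5\right) = \frac{250195}{6}$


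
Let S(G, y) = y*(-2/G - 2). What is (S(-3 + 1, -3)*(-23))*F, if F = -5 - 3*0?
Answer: 345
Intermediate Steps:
F = -5 (F = -5 + 0 = -5)
S(G, y) = y*(-2 - 2/G)
(S(-3 + 1, -3)*(-23))*F = (-2*(-3)*(1 + (-3 + 1))/(-3 + 1)*(-23))*(-5) = (-2*(-3)*(1 - 2)/(-2)*(-23))*(-5) = (-2*(-3)*(-½)*(-1)*(-23))*(-5) = (3*(-23))*(-5) = -69*(-5) = 345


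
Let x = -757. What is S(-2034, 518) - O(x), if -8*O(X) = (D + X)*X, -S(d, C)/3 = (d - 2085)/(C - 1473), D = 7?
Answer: 271051197/3820 ≈ 70956.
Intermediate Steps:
S(d, C) = -3*(-2085 + d)/(-1473 + C) (S(d, C) = -3*(d - 2085)/(C - 1473) = -3*(-2085 + d)/(-1473 + C))
O(X) = -X*(7 + X)/8 (O(X) = -(7 + X)*X/8 = -X*(7 + X)/8)
S(-2034, 518) - O(x) = 3*(2085 - 1*(-2034))/(-1473 + 518) - (-1)*(-757)*(7 - 757)/8 = 3*(2085 + 2034)/(-955) - (-1)*(-757)*(-750)/8 = 3*(-1/955)*4119 - 1*(-283875/4) = -12357/955 + 283875/4 = 271051197/3820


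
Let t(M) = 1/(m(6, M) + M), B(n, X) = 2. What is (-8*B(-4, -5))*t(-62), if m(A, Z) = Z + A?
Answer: 8/59 ≈ 0.13559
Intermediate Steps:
m(A, Z) = A + Z
t(M) = 1/(6 + 2*M) (t(M) = 1/((6 + M) + M) = 1/(6 + 2*M))
(-8*B(-4, -5))*t(-62) = (-8*2)*(1/(2*(3 - 62))) = -8/(-59) = -8*(-1)/59 = -16*(-1/118) = 8/59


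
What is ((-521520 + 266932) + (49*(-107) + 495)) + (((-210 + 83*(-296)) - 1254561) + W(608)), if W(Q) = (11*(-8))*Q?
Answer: -1592179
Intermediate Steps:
W(Q) = -88*Q
((-521520 + 266932) + (49*(-107) + 495)) + (((-210 + 83*(-296)) - 1254561) + W(608)) = ((-521520 + 266932) + (49*(-107) + 495)) + (((-210 + 83*(-296)) - 1254561) - 88*608) = (-254588 + (-5243 + 495)) + (((-210 - 24568) - 1254561) - 53504) = (-254588 - 4748) + ((-24778 - 1254561) - 53504) = -259336 + (-1279339 - 53504) = -259336 - 1332843 = -1592179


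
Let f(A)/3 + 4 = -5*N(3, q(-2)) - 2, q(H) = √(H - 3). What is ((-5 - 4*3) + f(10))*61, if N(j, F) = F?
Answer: -2135 - 915*I*√5 ≈ -2135.0 - 2046.0*I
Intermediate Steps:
q(H) = √(-3 + H)
f(A) = -18 - 15*I*√5 (f(A) = -12 + 3*(-5*√(-3 - 2) - 2) = -12 + 3*(-5*I*√5 - 2) = -12 + 3*(-2 - 5*I*√5) = -12 + (-6 - 15*I*√5) = -18 - 15*I*√5)
((-5 - 4*3) + f(10))*61 = ((-5 - 4*3) + (-18 - 15*I*√5))*61 = ((-5 - 12) + (-18 - 15*I*√5))*61 = (-17 + (-18 - 15*I*√5))*61 = (-35 - 15*I*√5)*61 = -2135 - 915*I*√5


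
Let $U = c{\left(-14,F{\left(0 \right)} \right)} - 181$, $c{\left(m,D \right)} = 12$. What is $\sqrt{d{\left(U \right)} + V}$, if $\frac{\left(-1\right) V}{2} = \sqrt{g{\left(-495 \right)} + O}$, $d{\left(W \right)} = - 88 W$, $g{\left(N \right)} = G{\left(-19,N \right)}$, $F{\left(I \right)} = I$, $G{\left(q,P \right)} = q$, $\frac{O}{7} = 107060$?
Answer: $\sqrt{14872 - 2 \sqrt{749401}} \approx 114.63$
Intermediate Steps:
$O = 749420$ ($O = 7 \cdot 107060 = 749420$)
$U = -169$ ($U = 12 - 181 = -169$)
$g{\left(N \right)} = -19$
$V = - 2 \sqrt{749401}$ ($V = - 2 \sqrt{-19 + 749420} = - 2 \sqrt{749401} \approx -1731.4$)
$\sqrt{d{\left(U \right)} + V} = \sqrt{\left(-88\right) \left(-169\right) - 2 \sqrt{749401}} = \sqrt{14872 - 2 \sqrt{749401}}$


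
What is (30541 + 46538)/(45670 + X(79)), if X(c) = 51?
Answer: 77079/45721 ≈ 1.6859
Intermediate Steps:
(30541 + 46538)/(45670 + X(79)) = (30541 + 46538)/(45670 + 51) = 77079/45721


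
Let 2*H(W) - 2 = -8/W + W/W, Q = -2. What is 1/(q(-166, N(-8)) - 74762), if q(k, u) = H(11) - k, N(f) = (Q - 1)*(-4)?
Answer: -22/1641087 ≈ -1.3406e-5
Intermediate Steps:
H(W) = 3/2 - 4/W (H(W) = 1 + (-8/W + W/W)/2 = 1 + (-8/W + 1)/2 = 1 + (1 - 8/W)/2 = 1 + (1/2 - 4/W) = 3/2 - 4/W)
N(f) = 12 (N(f) = (-2 - 1)*(-4) = -3*(-4) = 12)
q(k, u) = 25/22 - k (q(k, u) = (3/2 - 4/11) - k = 25/22 - k)
1/(q(-166, N(-8)) - 74762) = 1/((25/22 - 1*(-166)) - 74762) = 1/((25/22 + 166) - 74762) = 1/(3677/22 - 74762) = 1/(-1641087/22) = -22/1641087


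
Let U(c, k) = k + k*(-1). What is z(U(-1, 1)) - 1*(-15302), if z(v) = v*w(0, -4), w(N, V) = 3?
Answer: 15302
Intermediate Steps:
U(c, k) = 0 (U(c, k) = k - k = 0)
z(v) = 3*v (z(v) = v*3 = 3*v)
z(U(-1, 1)) - 1*(-15302) = 3*0 - 1*(-15302) = 0 + 15302 = 15302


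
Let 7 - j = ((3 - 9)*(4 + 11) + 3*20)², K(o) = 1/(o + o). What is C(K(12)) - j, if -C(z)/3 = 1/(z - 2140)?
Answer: 45863659/51359 ≈ 893.00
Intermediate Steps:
K(o) = 1/(2*o)
C(z) = -3/(-2140 + z) (C(z) = -3/(z - 2140) = -3/(-2140 + z))
j = -893 (j = 7 - ((3 - 9)*(4 + 11) + 3*20)² = 7 - (-6*15 + 60)² = 7 - (-90 + 60)² = 7 - 1*(-30)² = 7 - 1*900 = 7 - 900 = -893)
C(K(12)) - j = -3/(-2140 + (½)/12) - 1*(-893) = -3/(-2140 + (½)*(1/12)) + 893 = -3/(-2140 + 1/24) + 893 = -3/(-51359/24) + 893 = -3*(-24/51359) + 893 = 72/51359 + 893 = 45863659/51359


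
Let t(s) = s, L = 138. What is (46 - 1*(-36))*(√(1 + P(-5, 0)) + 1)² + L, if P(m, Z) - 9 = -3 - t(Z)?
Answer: 794 + 164*√7 ≈ 1227.9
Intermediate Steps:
P(m, Z) = 6 - Z (P(m, Z) = 9 + (-3 - Z) = 6 - Z)
(46 - 1*(-36))*(√(1 + P(-5, 0)) + 1)² + L = (46 - 1*(-36))*(√(1 + (6 - 1*0)) + 1)² + 138 = (46 + 36)*(√(1 + (6 + 0)) + 1)² + 138 = 82*(√(1 + 6) + 1)² + 138 = 82*(√7 + 1)² + 138 = 82*(1 + √7)² + 138 = 138 + 82*(1 + √7)²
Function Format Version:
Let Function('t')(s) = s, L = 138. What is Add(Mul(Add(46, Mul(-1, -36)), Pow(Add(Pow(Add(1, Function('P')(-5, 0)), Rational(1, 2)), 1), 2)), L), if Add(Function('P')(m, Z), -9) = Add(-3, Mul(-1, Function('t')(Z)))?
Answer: Add(794, Mul(164, Pow(7, Rational(1, 2)))) ≈ 1227.9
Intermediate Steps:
Function('P')(m, Z) = Add(6, Mul(-1, Z)) (Function('P')(m, Z) = Add(9, Add(-3, Mul(-1, Z))) = Add(6, Mul(-1, Z)))
Add(Mul(Add(46, Mul(-1, -36)), Pow(Add(Pow(Add(1, Function('P')(-5, 0)), Rational(1, 2)), 1), 2)), L) = Add(Mul(Add(46, Mul(-1, -36)), Pow(Add(Pow(Add(1, Add(6, Mul(-1, 0))), Rational(1, 2)), 1), 2)), 138) = Add(Mul(Add(46, 36), Pow(Add(Pow(Add(1, Add(6, 0)), Rational(1, 2)), 1), 2)), 138) = Add(Mul(82, Pow(Add(Pow(Add(1, 6), Rational(1, 2)), 1), 2)), 138) = Add(Mul(82, Pow(Add(Pow(7, Rational(1, 2)), 1), 2)), 138) = Add(Mul(82, Pow(Add(1, Pow(7, Rational(1, 2))), 2)), 138) = Add(138, Mul(82, Pow(Add(1, Pow(7, Rational(1, 2))), 2)))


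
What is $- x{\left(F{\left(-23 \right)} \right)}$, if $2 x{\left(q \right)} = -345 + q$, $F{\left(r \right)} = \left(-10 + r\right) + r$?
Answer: $\frac{401}{2} \approx 200.5$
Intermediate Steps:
$F{\left(r \right)} = -10 + 2 r$
$x{\left(q \right)} = - \frac{345}{2} + \frac{q}{2}$ ($x{\left(q \right)} = \frac{-345 + q}{2} = - \frac{345}{2} + \frac{q}{2}$)
$- x{\left(F{\left(-23 \right)} \right)} = - (- \frac{345}{2} + \frac{-10 + 2 \left(-23\right)}{2}) = - (- \frac{345}{2} + \frac{-10 - 46}{2}) = - (- \frac{345}{2} + \frac{1}{2} \left(-56\right)) = - (- \frac{345}{2} - 28) = \left(-1\right) \left(- \frac{401}{2}\right) = \frac{401}{2}$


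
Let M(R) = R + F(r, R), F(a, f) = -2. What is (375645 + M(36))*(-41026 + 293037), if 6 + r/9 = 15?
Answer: 94675240469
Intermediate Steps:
r = 81 (r = -54 + 9*15 = -54 + 135 = 81)
M(R) = -2 + R (M(R) = R - 2 = -2 + R)
(375645 + M(36))*(-41026 + 293037) = (375645 + (-2 + 36))*(-41026 + 293037) = (375645 + 34)*252011 = 375679*252011 = 94675240469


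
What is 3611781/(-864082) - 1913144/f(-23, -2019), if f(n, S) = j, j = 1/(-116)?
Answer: 191761138469947/864082 ≈ 2.2192e+8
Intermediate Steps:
j = -1/116 ≈ -0.0086207
f(n, S) = -1/116
3611781/(-864082) - 1913144/f(-23, -2019) = 3611781/(-864082) - 1913144/(-1/116) = 3611781*(-1/864082) - 1913144*(-116) = -3611781/864082 + 221924704 = 191761138469947/864082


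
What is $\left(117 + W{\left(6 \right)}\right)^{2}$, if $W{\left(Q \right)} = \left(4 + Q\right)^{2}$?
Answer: $47089$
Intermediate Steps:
$\left(117 + W{\left(6 \right)}\right)^{2} = \left(117 + \left(4 + 6\right)^{2}\right)^{2} = \left(117 + 10^{2}\right)^{2} = \left(117 + 100\right)^{2} = 217^{2} = 47089$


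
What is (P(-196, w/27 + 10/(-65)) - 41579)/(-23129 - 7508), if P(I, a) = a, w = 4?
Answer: 14594231/10753587 ≈ 1.3571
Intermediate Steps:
(P(-196, w/27 + 10/(-65)) - 41579)/(-23129 - 7508) = ((4/27 + 10/(-65)) - 41579)/(-23129 - 7508) = ((4*(1/27) + 10*(-1/65)) - 41579)/(-30637) = ((4/27 - 2/13) - 41579)*(-1/30637) = (-2/351 - 41579)*(-1/30637) = -14594231/351*(-1/30637) = 14594231/10753587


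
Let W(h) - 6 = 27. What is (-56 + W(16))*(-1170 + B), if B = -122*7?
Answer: 46552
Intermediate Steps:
W(h) = 33 (W(h) = 6 + 27 = 33)
B = -854
(-56 + W(16))*(-1170 + B) = (-56 + 33)*(-1170 - 854) = -23*(-2024) = 46552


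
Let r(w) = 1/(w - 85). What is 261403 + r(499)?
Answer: 108220843/414 ≈ 2.6140e+5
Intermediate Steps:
r(w) = 1/(-85 + w)
261403 + r(499) = 261403 + 1/(-85 + 499) = 261403 + 1/414 = 108220843/414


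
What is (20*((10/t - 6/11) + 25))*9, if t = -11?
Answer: 46620/11 ≈ 4238.2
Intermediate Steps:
(20*((10/t - 6/11) + 25))*9 = (20*((10/(-11) - 6/11) + 25))*9 = (20*((10*(-1/11) - 6*1/11) + 25))*9 = (20*((-10/11 - 6/11) + 25))*9 = (20*(-16/11 + 25))*9 = (20*(259/11))*9 = (5180/11)*9 = 46620/11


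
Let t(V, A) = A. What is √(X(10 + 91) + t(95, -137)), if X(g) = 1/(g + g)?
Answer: I*√5589946/202 ≈ 11.704*I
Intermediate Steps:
X(g) = 1/(2*g)
√(X(10 + 91) + t(95, -137)) = √(1/(2*(10 + 91)) - 137) = √((½)/101 - 137) = √((½)*(1/101) - 137) = √(1/202 - 137) = √(-27673/202) = I*√5589946/202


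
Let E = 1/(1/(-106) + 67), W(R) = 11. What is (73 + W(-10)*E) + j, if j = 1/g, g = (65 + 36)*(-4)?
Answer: 209886655/2868804 ≈ 73.162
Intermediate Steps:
g = -404 (g = 101*(-4) = -404)
E = 106/7101 (E = 1/(-1/106 + 67) = 1/(7101/106) = 106/7101 ≈ 0.014927)
j = -1/404 (j = 1/(-404) = -1/404 ≈ -0.0024752)
(73 + W(-10)*E) + j = (73 + 11*(106/7101)) - 1/404 = (73 + 1166/7101) - 1/404 = 519539/7101 - 1/404 = 209886655/2868804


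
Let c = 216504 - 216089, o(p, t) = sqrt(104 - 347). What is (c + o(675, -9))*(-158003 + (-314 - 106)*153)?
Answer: -92239145 - 2000367*I*sqrt(3) ≈ -9.2239e+7 - 3.4647e+6*I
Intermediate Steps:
o(p, t) = 9*I*sqrt(3) (o(p, t) = sqrt(-243) = 9*I*sqrt(3))
c = 415
(c + o(675, -9))*(-158003 + (-314 - 106)*153) = (415 + 9*I*sqrt(3))*(-158003 + (-314 - 106)*153) = (415 + 9*I*sqrt(3))*(-158003 - 420*153) = (415 + 9*I*sqrt(3))*(-158003 - 64260) = (415 + 9*I*sqrt(3))*(-222263) = -92239145 - 2000367*I*sqrt(3)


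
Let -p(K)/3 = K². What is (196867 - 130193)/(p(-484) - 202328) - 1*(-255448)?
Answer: 115602448167/452548 ≈ 2.5545e+5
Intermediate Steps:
p(K) = -3*K²
(196867 - 130193)/(p(-484) - 202328) - 1*(-255448) = (196867 - 130193)/(-3*(-484)² - 202328) - 1*(-255448) = 66674/(-3*234256 - 202328) + 255448 = 66674/(-702768 - 202328) + 255448 = 66674/(-905096) + 255448 = 66674*(-1/905096) + 255448 = -33337/452548 + 255448 = 115602448167/452548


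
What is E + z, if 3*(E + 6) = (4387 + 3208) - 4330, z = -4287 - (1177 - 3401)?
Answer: -2942/3 ≈ -980.67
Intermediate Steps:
z = -2063 (z = -4287 - 1*(-2224) = -4287 + 2224 = -2063)
E = 3247/3 (E = -6 + ((4387 + 3208) - 4330)/3 = -6 + (7595 - 4330)/3 = -6 + (1/3)*3265 = -6 + 3265/3 = 3247/3 ≈ 1082.3)
E + z = 3247/3 - 2063 = -2942/3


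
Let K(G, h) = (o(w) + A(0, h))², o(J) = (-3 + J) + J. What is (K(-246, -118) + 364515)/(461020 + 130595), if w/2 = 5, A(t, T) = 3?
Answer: 72983/118323 ≈ 0.61681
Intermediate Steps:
w = 10 (w = 2*5 = 10)
o(J) = -3 + 2*J
K(G, h) = 400 (K(G, h) = ((-3 + 2*10) + 3)² = ((-3 + 20) + 3)² = (17 + 3)² = 20² = 400)
(K(-246, -118) + 364515)/(461020 + 130595) = (400 + 364515)/(461020 + 130595) = 364915/591615 = 364915*(1/591615) = 72983/118323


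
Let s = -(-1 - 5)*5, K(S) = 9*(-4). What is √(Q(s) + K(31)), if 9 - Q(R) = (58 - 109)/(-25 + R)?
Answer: 2*I*√105/5 ≈ 4.0988*I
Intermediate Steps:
K(S) = -36
s = 30 (s = -(-6)*5 = -1*(-30) = 30)
Q(R) = 9 + 51/(-25 + R) (Q(R) = 9 - (58 - 109)/(-25 + R) = 9 - (-51)/(-25 + R) = 9 + 51/(-25 + R))
√(Q(s) + K(31)) = √(3*(-58 + 3*30)/(-25 + 30) - 36) = √(3*(-58 + 90)/5 - 36) = √(3*(⅕)*32 - 36) = √(96/5 - 36) = √(-84/5) = 2*I*√105/5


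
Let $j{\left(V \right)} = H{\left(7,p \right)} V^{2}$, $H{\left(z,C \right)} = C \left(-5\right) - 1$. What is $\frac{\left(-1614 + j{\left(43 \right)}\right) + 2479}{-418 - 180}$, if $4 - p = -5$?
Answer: $\frac{84189}{598} \approx 140.78$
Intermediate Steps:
$p = 9$ ($p = 4 - -5 = 4 + 5 = 9$)
$H{\left(z,C \right)} = -1 - 5 C$ ($H{\left(z,C \right)} = - 5 C - 1 = -1 - 5 C$)
$j{\left(V \right)} = - 46 V^{2}$ ($j{\left(V \right)} = \left(-1 - 45\right) V^{2} = - 46 V^{2}$)
$\frac{\left(-1614 + j{\left(43 \right)}\right) + 2479}{-418 - 180} = \frac{\left(-1614 - 46 \cdot 43^{2}\right) + 2479}{-418 - 180} = \frac{\left(-1614 - 85054\right) + 2479}{-598} = \left(\left(-1614 - 85054\right) + 2479\right) \left(- \frac{1}{598}\right) = \left(-86668 + 2479\right) \left(- \frac{1}{598}\right) = \left(-84189\right) \left(- \frac{1}{598}\right) = \frac{84189}{598}$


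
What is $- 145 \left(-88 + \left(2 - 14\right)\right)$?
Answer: $14500$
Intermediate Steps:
$- 145 \left(-88 + \left(2 - 14\right)\right) = - 145 \left(-88 - 12\right) = \left(-145\right) \left(-100\right) = 14500$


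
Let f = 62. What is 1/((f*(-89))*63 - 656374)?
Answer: -1/1004008 ≈ -9.9601e-7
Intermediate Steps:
1/((f*(-89))*63 - 656374) = 1/((62*(-89))*63 - 656374) = 1/(-5518*63 - 656374) = 1/(-347634 - 656374) = 1/(-1004008) = -1/1004008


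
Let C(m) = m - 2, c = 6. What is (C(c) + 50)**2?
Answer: 2916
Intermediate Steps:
C(m) = -2 + m
(C(c) + 50)**2 = ((-2 + 6) + 50)**2 = (4 + 50)**2 = 54**2 = 2916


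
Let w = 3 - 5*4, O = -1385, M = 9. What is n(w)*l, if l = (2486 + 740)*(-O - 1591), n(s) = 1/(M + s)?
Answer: 166139/2 ≈ 83070.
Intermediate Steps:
w = -17 (w = 3 - 20 = -17)
n(s) = 1/(9 + s)
l = -664556 (l = (2486 + 740)*(-1*(-1385) - 1591) = 3226*(1385 - 1591) = 3226*(-206) = -664556)
n(w)*l = -664556/(9 - 17) = -664556/(-8) = -⅛*(-664556) = 166139/2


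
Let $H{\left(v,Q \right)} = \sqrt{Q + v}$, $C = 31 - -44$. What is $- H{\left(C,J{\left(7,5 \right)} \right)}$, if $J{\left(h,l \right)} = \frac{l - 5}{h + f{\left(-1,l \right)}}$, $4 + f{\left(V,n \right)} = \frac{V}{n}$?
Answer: $- 5 \sqrt{3} \approx -8.6602$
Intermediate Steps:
$C = 75$ ($C = 31 + 44 = 75$)
$f{\left(V,n \right)} = -4 + \frac{V}{n}$
$J{\left(h,l \right)} = \frac{-5 + l}{-4 + h - \frac{1}{l}}$ ($J{\left(h,l \right)} = \frac{l - 5}{h - \left(4 + \frac{1}{l}\right)} = \frac{-5 + l}{-4 + h - \frac{1}{l}}$)
$- H{\left(C,J{\left(7,5 \right)} \right)} = - \sqrt{\left(-1\right) 5 \frac{1}{1 - 5 \left(-4 + 7\right)} \left(-5 + 5\right) + 75} = - \sqrt{\left(-1\right) 5 \frac{1}{1 - 5 \cdot 3} \cdot 0 + 75} = - \sqrt{\left(-1\right) 5 \frac{1}{1 - 15} \cdot 0 + 75} = - \sqrt{\left(-1\right) 5 \frac{1}{-14} \cdot 0 + 75} = - \sqrt{\left(-1\right) 5 \left(- \frac{1}{14}\right) 0 + 75} = - \sqrt{0 + 75} = - \sqrt{75} = - 5 \sqrt{3}$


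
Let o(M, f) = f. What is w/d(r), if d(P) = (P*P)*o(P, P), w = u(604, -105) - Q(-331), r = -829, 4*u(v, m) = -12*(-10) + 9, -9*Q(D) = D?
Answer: 163/20510020404 ≈ 7.9473e-9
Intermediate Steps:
Q(D) = -D/9
u(v, m) = 129/4 (u(v, m) = (-12*(-10) + 9)/4 = (120 + 9)/4 = (1/4)*129 = 129/4)
w = -163/36 (w = 129/4 - (-1)*(-331)/9 = 129/4 - 1*331/9 = 129/4 - 331/9 = -163/36 ≈ -4.5278)
d(P) = P**3 (d(P) = (P*P)*P = P**2*P = P**3)
w/d(r) = -163/(36*((-829)**3)) = -163/36/(-569722789) = -163/36*(-1/569722789) = 163/20510020404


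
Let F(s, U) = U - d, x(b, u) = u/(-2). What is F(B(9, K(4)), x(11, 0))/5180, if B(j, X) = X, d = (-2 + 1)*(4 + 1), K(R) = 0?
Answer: 1/1036 ≈ 0.00096525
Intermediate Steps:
d = -5 (d = -1*5 = -5)
x(b, u) = -u/2 (x(b, u) = u*(-1/2) = -u/2)
F(s, U) = 5 + U (F(s, U) = U - 1*(-5) = U + 5 = 5 + U)
F(B(9, K(4)), x(11, 0))/5180 = (5 - 1/2*0)/5180 = (5 + 0)*(1/5180) = 5*(1/5180) = 1/1036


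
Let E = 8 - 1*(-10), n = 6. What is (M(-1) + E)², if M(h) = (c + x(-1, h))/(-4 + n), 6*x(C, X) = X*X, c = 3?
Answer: 55225/144 ≈ 383.51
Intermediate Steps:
x(C, X) = X²/6 (x(C, X) = (X*X)/6 = X²/6)
M(h) = 3/2 + h²/12 (M(h) = (3 + h²/6)/(-4 + 6) = (3 + h²/6)/2 = (3 + h²/6)*(½) = 3/2 + h²/12)
E = 18 (E = 8 + 10 = 18)
(M(-1) + E)² = ((3/2 + (1/12)*(-1)²) + 18)² = ((3/2 + (1/12)*1) + 18)² = ((3/2 + 1/12) + 18)² = (19/12 + 18)² = (235/12)² = 55225/144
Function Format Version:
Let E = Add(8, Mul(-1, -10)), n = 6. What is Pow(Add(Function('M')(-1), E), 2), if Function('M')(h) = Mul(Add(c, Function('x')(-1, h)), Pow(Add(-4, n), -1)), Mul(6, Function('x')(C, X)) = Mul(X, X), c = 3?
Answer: Rational(55225, 144) ≈ 383.51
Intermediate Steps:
Function('x')(C, X) = Mul(Rational(1, 6), Pow(X, 2)) (Function('x')(C, X) = Mul(Rational(1, 6), Mul(X, X)) = Mul(Rational(1, 6), Pow(X, 2)))
Function('M')(h) = Add(Rational(3, 2), Mul(Rational(1, 12), Pow(h, 2))) (Function('M')(h) = Mul(Add(3, Mul(Rational(1, 6), Pow(h, 2))), Pow(Add(-4, 6), -1)) = Mul(Add(3, Mul(Rational(1, 6), Pow(h, 2))), Pow(2, -1)) = Mul(Add(3, Mul(Rational(1, 6), Pow(h, 2))), Rational(1, 2)) = Add(Rational(3, 2), Mul(Rational(1, 12), Pow(h, 2))))
E = 18 (E = Add(8, 10) = 18)
Pow(Add(Function('M')(-1), E), 2) = Pow(Add(Add(Rational(3, 2), Mul(Rational(1, 12), Pow(-1, 2))), 18), 2) = Pow(Add(Add(Rational(3, 2), Mul(Rational(1, 12), 1)), 18), 2) = Pow(Add(Add(Rational(3, 2), Rational(1, 12)), 18), 2) = Pow(Add(Rational(19, 12), 18), 2) = Pow(Rational(235, 12), 2) = Rational(55225, 144)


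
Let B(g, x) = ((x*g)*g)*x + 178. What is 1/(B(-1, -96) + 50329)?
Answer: 1/59723 ≈ 1.6744e-5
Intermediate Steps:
B(g, x) = 178 + g**2*x**2 (B(g, x) = ((g*x)*g)*x + 178 = (x*g**2)*x + 178 = g**2*x**2 + 178 = 178 + g**2*x**2)
1/(B(-1, -96) + 50329) = 1/((178 + (-1)**2*(-96)**2) + 50329) = 1/((178 + 1*9216) + 50329) = 1/((178 + 9216) + 50329) = 1/(9394 + 50329) = 1/59723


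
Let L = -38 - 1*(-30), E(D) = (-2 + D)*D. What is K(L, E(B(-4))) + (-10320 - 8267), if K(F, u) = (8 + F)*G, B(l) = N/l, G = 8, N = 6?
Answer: -18587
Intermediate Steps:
B(l) = 6/l
E(D) = D*(-2 + D)
L = -8 (L = -38 + 30 = -8)
K(F, u) = 64 + 8*F (K(F, u) = (8 + F)*8 = 64 + 8*F)
K(L, E(B(-4))) + (-10320 - 8267) = (64 + 8*(-8)) + (-10320 - 8267) = (64 - 64) - 18587 = 0 - 18587 = -18587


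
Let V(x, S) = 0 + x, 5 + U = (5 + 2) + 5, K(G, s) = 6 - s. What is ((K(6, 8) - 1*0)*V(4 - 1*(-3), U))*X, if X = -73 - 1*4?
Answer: 1078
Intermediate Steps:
U = 7 (U = -5 + ((5 + 2) + 5) = -5 + (7 + 5) = -5 + 12 = 7)
V(x, S) = x
X = -77 (X = -73 - 4 = -77)
((K(6, 8) - 1*0)*V(4 - 1*(-3), U))*X = (((6 - 1*8) - 1*0)*(4 - 1*(-3)))*(-77) = (((6 - 8) + 0)*(4 + 3))*(-77) = ((-2 + 0)*7)*(-77) = -2*7*(-77) = -14*(-77) = 1078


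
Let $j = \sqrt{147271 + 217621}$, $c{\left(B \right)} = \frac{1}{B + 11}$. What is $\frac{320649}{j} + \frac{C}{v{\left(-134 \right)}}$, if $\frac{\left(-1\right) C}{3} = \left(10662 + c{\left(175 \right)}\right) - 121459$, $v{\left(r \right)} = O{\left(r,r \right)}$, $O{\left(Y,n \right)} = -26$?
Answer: $- \frac{20608241}{1612} + \frac{320649 \sqrt{91223}}{182446} \approx -12253.0$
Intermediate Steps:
$c{\left(B \right)} = \frac{1}{11 + B}$
$v{\left(r \right)} = -26$
$j = 2 \sqrt{91223}$ ($j = \sqrt{364892} = 2 \sqrt{91223} \approx 604.06$)
$C = \frac{20608241}{62}$ ($C = - 3 \left(\left(10662 + \frac{1}{11 + 175}\right) - 121459\right) = - 3 \left(\left(10662 + \frac{1}{186}\right) - 121459\right) = - 3 \left(\frac{1983133}{186} - 121459\right) = \left(-3\right) \left(- \frac{20608241}{186}\right) = \frac{20608241}{62} \approx 3.3239 \cdot 10^{5}$)
$\frac{320649}{j} + \frac{C}{v{\left(-134 \right)}} = \frac{320649}{2 \sqrt{91223}} + \frac{20608241}{62 \left(-26\right)} = 320649 \frac{\sqrt{91223}}{182446} + \frac{20608241}{62} \left(- \frac{1}{26}\right) = \frac{320649 \sqrt{91223}}{182446} - \frac{20608241}{1612} = - \frac{20608241}{1612} + \frac{320649 \sqrt{91223}}{182446}$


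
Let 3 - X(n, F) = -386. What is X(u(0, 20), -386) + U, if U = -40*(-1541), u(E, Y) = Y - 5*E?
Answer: 62029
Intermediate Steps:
X(n, F) = 389 (X(n, F) = 3 - 1*(-386) = 3 + 386 = 389)
U = 61640
X(u(0, 20), -386) + U = 389 + 61640 = 62029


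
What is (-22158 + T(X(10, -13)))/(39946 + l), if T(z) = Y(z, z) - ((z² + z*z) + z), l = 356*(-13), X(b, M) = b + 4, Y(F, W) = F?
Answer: -11275/17659 ≈ -0.63848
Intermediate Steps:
X(b, M) = 4 + b
l = -4628
T(z) = -2*z² (T(z) = z - ((z² + z*z) + z) = z - ((z² + z²) + z) = z - (2*z² + z) = z - (z + 2*z²) = z + (-z - 2*z²) = -2*z²)
(-22158 + T(X(10, -13)))/(39946 + l) = (-22158 - 2*(4 + 10)²)/(39946 - 4628) = (-22158 - 2*14²)/35318 = (-22158 - 2*196)*(1/35318) = (-22158 - 392)*(1/35318) = -22550*1/35318 = -11275/17659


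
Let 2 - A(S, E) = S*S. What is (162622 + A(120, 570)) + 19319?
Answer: 167543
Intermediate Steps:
A(S, E) = 2 - S² (A(S, E) = 2 - S*S = 2 - S²)
(162622 + A(120, 570)) + 19319 = (162622 + (2 - 1*120²)) + 19319 = (162622 + (2 - 1*14400)) + 19319 = (162622 + (2 - 14400)) + 19319 = (162622 - 14398) + 19319 = 148224 + 19319 = 167543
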